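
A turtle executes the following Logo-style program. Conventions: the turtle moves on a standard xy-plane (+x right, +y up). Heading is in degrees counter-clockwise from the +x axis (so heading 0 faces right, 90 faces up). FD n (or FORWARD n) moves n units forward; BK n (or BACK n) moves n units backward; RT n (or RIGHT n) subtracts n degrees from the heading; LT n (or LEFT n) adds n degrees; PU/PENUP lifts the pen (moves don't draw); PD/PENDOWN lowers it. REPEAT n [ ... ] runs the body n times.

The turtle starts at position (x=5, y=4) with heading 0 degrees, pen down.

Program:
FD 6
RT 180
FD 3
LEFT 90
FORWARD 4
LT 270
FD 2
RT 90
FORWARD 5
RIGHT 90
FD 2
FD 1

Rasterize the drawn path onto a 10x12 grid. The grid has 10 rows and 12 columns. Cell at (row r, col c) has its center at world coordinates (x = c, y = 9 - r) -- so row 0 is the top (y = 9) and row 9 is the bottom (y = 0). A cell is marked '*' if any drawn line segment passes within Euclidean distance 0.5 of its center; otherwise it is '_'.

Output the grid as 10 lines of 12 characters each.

Answer: ____________
____________
____________
____________
______****__
_____*******
______*_*___
______*_*___
______*_*___
______***___

Derivation:
Segment 0: (5,4) -> (11,4)
Segment 1: (11,4) -> (8,4)
Segment 2: (8,4) -> (8,-0)
Segment 3: (8,-0) -> (6,-0)
Segment 4: (6,-0) -> (6,5)
Segment 5: (6,5) -> (8,5)
Segment 6: (8,5) -> (9,5)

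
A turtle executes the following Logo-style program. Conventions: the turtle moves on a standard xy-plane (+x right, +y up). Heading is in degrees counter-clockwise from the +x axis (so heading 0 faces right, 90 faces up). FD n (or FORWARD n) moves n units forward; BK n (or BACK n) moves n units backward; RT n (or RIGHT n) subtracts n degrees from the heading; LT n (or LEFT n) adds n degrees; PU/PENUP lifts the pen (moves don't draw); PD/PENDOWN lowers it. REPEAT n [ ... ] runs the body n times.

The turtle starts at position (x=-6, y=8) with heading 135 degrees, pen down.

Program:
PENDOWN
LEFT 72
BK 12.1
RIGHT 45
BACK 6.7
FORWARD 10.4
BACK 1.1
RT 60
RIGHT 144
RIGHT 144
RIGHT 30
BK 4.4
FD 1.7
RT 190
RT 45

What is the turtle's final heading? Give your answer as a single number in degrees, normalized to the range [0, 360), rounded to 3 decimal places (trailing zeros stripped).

Answer: 269

Derivation:
Executing turtle program step by step:
Start: pos=(-6,8), heading=135, pen down
PD: pen down
LT 72: heading 135 -> 207
BK 12.1: (-6,8) -> (4.781,13.493) [heading=207, draw]
RT 45: heading 207 -> 162
BK 6.7: (4.781,13.493) -> (11.153,11.423) [heading=162, draw]
FD 10.4: (11.153,11.423) -> (1.262,14.637) [heading=162, draw]
BK 1.1: (1.262,14.637) -> (2.308,14.297) [heading=162, draw]
RT 60: heading 162 -> 102
RT 144: heading 102 -> 318
RT 144: heading 318 -> 174
RT 30: heading 174 -> 144
BK 4.4: (2.308,14.297) -> (5.868,11.71) [heading=144, draw]
FD 1.7: (5.868,11.71) -> (4.493,12.71) [heading=144, draw]
RT 190: heading 144 -> 314
RT 45: heading 314 -> 269
Final: pos=(4.493,12.71), heading=269, 6 segment(s) drawn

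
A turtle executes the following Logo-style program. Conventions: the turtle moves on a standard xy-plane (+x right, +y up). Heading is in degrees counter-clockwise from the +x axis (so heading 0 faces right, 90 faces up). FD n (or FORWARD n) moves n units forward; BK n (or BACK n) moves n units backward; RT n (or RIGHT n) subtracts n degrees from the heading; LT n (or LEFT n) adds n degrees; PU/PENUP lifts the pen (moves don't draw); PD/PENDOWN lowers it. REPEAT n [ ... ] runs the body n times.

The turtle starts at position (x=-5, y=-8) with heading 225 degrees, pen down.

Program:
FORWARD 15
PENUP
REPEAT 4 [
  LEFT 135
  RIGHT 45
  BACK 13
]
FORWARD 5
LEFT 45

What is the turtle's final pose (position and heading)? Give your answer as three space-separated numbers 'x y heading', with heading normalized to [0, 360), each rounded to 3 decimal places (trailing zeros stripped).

Executing turtle program step by step:
Start: pos=(-5,-8), heading=225, pen down
FD 15: (-5,-8) -> (-15.607,-18.607) [heading=225, draw]
PU: pen up
REPEAT 4 [
  -- iteration 1/4 --
  LT 135: heading 225 -> 0
  RT 45: heading 0 -> 315
  BK 13: (-15.607,-18.607) -> (-24.799,-9.414) [heading=315, move]
  -- iteration 2/4 --
  LT 135: heading 315 -> 90
  RT 45: heading 90 -> 45
  BK 13: (-24.799,-9.414) -> (-33.991,-18.607) [heading=45, move]
  -- iteration 3/4 --
  LT 135: heading 45 -> 180
  RT 45: heading 180 -> 135
  BK 13: (-33.991,-18.607) -> (-24.799,-27.799) [heading=135, move]
  -- iteration 4/4 --
  LT 135: heading 135 -> 270
  RT 45: heading 270 -> 225
  BK 13: (-24.799,-27.799) -> (-15.607,-18.607) [heading=225, move]
]
FD 5: (-15.607,-18.607) -> (-19.142,-22.142) [heading=225, move]
LT 45: heading 225 -> 270
Final: pos=(-19.142,-22.142), heading=270, 1 segment(s) drawn

Answer: -19.142 -22.142 270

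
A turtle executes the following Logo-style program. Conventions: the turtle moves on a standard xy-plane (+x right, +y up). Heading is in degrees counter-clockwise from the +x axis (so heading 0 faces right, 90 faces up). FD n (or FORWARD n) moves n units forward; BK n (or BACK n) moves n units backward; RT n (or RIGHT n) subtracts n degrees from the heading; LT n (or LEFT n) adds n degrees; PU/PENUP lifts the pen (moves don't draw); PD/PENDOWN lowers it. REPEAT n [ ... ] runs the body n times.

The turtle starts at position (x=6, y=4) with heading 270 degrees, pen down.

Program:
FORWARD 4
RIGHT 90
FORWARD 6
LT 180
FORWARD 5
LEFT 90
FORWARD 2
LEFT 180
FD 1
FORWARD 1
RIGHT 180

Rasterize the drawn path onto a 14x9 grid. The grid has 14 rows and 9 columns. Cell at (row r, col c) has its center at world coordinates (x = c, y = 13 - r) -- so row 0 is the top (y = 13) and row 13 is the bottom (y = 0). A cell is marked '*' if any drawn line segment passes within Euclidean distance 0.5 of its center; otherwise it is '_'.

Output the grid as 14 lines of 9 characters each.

Answer: _________
_________
_________
_________
_________
_________
_________
_________
_________
______*__
______*__
_____**__
_____**__
*******__

Derivation:
Segment 0: (6,4) -> (6,0)
Segment 1: (6,0) -> (-0,0)
Segment 2: (-0,0) -> (5,-0)
Segment 3: (5,-0) -> (5,2)
Segment 4: (5,2) -> (5,1)
Segment 5: (5,1) -> (5,-0)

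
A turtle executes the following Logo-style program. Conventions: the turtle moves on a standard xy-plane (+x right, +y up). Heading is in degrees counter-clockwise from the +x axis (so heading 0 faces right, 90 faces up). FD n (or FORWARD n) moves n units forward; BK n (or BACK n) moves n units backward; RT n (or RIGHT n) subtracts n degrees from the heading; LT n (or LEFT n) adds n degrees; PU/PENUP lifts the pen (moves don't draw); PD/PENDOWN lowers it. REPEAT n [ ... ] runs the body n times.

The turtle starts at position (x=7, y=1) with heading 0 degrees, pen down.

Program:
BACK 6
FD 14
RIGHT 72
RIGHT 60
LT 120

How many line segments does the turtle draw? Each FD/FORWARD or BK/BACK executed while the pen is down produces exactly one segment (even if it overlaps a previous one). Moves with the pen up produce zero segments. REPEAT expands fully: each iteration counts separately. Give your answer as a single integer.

Answer: 2

Derivation:
Executing turtle program step by step:
Start: pos=(7,1), heading=0, pen down
BK 6: (7,1) -> (1,1) [heading=0, draw]
FD 14: (1,1) -> (15,1) [heading=0, draw]
RT 72: heading 0 -> 288
RT 60: heading 288 -> 228
LT 120: heading 228 -> 348
Final: pos=(15,1), heading=348, 2 segment(s) drawn
Segments drawn: 2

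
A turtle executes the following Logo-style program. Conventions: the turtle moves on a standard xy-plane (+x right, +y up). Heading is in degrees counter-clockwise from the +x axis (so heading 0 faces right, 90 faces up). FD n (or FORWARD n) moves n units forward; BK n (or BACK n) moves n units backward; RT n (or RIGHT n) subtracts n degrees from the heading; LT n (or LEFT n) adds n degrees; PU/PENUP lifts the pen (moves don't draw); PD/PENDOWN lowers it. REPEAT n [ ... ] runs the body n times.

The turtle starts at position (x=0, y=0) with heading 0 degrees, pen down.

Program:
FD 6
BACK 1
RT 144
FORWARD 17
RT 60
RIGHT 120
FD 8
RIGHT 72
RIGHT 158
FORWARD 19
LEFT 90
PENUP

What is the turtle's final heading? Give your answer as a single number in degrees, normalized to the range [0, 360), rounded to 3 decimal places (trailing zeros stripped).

Answer: 256

Derivation:
Executing turtle program step by step:
Start: pos=(0,0), heading=0, pen down
FD 6: (0,0) -> (6,0) [heading=0, draw]
BK 1: (6,0) -> (5,0) [heading=0, draw]
RT 144: heading 0 -> 216
FD 17: (5,0) -> (-8.753,-9.992) [heading=216, draw]
RT 60: heading 216 -> 156
RT 120: heading 156 -> 36
FD 8: (-8.753,-9.992) -> (-2.281,-5.29) [heading=36, draw]
RT 72: heading 36 -> 324
RT 158: heading 324 -> 166
FD 19: (-2.281,-5.29) -> (-20.717,-0.694) [heading=166, draw]
LT 90: heading 166 -> 256
PU: pen up
Final: pos=(-20.717,-0.694), heading=256, 5 segment(s) drawn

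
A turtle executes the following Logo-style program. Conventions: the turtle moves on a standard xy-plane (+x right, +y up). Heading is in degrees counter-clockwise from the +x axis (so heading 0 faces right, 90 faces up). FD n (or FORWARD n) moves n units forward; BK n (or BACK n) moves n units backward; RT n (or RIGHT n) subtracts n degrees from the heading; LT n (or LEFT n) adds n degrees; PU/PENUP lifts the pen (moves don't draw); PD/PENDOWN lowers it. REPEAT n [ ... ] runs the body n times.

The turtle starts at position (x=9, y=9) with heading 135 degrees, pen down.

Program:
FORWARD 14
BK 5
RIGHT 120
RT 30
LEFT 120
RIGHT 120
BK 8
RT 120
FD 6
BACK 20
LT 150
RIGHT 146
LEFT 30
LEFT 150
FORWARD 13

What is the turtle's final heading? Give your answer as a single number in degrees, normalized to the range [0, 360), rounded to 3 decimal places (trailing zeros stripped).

Executing turtle program step by step:
Start: pos=(9,9), heading=135, pen down
FD 14: (9,9) -> (-0.899,18.899) [heading=135, draw]
BK 5: (-0.899,18.899) -> (2.636,15.364) [heading=135, draw]
RT 120: heading 135 -> 15
RT 30: heading 15 -> 345
LT 120: heading 345 -> 105
RT 120: heading 105 -> 345
BK 8: (2.636,15.364) -> (-5.091,17.435) [heading=345, draw]
RT 120: heading 345 -> 225
FD 6: (-5.091,17.435) -> (-9.334,13.192) [heading=225, draw]
BK 20: (-9.334,13.192) -> (4.808,27.334) [heading=225, draw]
LT 150: heading 225 -> 15
RT 146: heading 15 -> 229
LT 30: heading 229 -> 259
LT 150: heading 259 -> 49
FD 13: (4.808,27.334) -> (13.337,37.145) [heading=49, draw]
Final: pos=(13.337,37.145), heading=49, 6 segment(s) drawn

Answer: 49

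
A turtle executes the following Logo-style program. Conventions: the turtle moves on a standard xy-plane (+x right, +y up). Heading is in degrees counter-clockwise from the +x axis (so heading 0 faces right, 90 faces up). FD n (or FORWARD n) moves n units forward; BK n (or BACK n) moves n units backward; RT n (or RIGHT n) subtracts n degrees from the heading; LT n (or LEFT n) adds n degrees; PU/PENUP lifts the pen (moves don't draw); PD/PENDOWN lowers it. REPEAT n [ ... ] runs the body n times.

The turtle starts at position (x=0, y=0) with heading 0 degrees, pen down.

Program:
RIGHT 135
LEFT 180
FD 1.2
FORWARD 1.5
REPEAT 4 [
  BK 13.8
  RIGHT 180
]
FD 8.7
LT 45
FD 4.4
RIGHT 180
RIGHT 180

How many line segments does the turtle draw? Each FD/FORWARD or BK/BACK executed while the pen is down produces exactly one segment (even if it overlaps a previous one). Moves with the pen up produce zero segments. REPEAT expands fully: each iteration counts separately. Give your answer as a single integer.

Executing turtle program step by step:
Start: pos=(0,0), heading=0, pen down
RT 135: heading 0 -> 225
LT 180: heading 225 -> 45
FD 1.2: (0,0) -> (0.849,0.849) [heading=45, draw]
FD 1.5: (0.849,0.849) -> (1.909,1.909) [heading=45, draw]
REPEAT 4 [
  -- iteration 1/4 --
  BK 13.8: (1.909,1.909) -> (-7.849,-7.849) [heading=45, draw]
  RT 180: heading 45 -> 225
  -- iteration 2/4 --
  BK 13.8: (-7.849,-7.849) -> (1.909,1.909) [heading=225, draw]
  RT 180: heading 225 -> 45
  -- iteration 3/4 --
  BK 13.8: (1.909,1.909) -> (-7.849,-7.849) [heading=45, draw]
  RT 180: heading 45 -> 225
  -- iteration 4/4 --
  BK 13.8: (-7.849,-7.849) -> (1.909,1.909) [heading=225, draw]
  RT 180: heading 225 -> 45
]
FD 8.7: (1.909,1.909) -> (8.061,8.061) [heading=45, draw]
LT 45: heading 45 -> 90
FD 4.4: (8.061,8.061) -> (8.061,12.461) [heading=90, draw]
RT 180: heading 90 -> 270
RT 180: heading 270 -> 90
Final: pos=(8.061,12.461), heading=90, 8 segment(s) drawn
Segments drawn: 8

Answer: 8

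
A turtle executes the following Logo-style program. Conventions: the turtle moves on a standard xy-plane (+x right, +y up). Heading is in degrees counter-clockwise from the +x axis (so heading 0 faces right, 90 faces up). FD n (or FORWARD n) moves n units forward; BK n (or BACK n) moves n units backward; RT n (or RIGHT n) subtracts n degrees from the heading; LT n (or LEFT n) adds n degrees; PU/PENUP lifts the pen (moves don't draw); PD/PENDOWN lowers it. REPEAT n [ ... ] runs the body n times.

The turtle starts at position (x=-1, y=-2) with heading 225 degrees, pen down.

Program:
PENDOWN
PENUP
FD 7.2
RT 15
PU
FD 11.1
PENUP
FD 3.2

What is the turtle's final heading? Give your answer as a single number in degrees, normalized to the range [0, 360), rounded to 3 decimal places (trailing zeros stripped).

Answer: 210

Derivation:
Executing turtle program step by step:
Start: pos=(-1,-2), heading=225, pen down
PD: pen down
PU: pen up
FD 7.2: (-1,-2) -> (-6.091,-7.091) [heading=225, move]
RT 15: heading 225 -> 210
PU: pen up
FD 11.1: (-6.091,-7.091) -> (-15.704,-12.641) [heading=210, move]
PU: pen up
FD 3.2: (-15.704,-12.641) -> (-18.475,-14.241) [heading=210, move]
Final: pos=(-18.475,-14.241), heading=210, 0 segment(s) drawn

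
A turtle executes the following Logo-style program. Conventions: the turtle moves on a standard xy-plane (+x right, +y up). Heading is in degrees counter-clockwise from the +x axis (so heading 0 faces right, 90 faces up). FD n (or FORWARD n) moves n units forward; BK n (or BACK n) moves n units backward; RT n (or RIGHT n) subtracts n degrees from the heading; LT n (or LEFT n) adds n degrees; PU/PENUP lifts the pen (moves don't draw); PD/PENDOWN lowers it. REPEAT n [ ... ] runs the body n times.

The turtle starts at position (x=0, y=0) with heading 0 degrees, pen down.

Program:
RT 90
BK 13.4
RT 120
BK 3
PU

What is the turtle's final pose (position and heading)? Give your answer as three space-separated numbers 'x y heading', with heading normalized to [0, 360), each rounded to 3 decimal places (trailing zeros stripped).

Executing turtle program step by step:
Start: pos=(0,0), heading=0, pen down
RT 90: heading 0 -> 270
BK 13.4: (0,0) -> (0,13.4) [heading=270, draw]
RT 120: heading 270 -> 150
BK 3: (0,13.4) -> (2.598,11.9) [heading=150, draw]
PU: pen up
Final: pos=(2.598,11.9), heading=150, 2 segment(s) drawn

Answer: 2.598 11.9 150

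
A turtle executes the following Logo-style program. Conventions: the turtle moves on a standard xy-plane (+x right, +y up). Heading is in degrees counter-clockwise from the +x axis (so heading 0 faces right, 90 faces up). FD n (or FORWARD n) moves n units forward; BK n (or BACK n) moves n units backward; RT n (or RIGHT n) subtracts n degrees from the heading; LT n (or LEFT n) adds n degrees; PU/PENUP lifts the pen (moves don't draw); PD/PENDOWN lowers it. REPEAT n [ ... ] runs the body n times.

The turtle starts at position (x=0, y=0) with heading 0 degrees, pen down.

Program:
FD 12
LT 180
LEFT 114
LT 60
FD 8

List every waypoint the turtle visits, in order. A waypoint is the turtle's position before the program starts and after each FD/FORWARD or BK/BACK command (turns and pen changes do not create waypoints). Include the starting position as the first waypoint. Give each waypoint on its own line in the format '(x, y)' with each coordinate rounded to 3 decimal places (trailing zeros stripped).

Executing turtle program step by step:
Start: pos=(0,0), heading=0, pen down
FD 12: (0,0) -> (12,0) [heading=0, draw]
LT 180: heading 0 -> 180
LT 114: heading 180 -> 294
LT 60: heading 294 -> 354
FD 8: (12,0) -> (19.956,-0.836) [heading=354, draw]
Final: pos=(19.956,-0.836), heading=354, 2 segment(s) drawn
Waypoints (3 total):
(0, 0)
(12, 0)
(19.956, -0.836)

Answer: (0, 0)
(12, 0)
(19.956, -0.836)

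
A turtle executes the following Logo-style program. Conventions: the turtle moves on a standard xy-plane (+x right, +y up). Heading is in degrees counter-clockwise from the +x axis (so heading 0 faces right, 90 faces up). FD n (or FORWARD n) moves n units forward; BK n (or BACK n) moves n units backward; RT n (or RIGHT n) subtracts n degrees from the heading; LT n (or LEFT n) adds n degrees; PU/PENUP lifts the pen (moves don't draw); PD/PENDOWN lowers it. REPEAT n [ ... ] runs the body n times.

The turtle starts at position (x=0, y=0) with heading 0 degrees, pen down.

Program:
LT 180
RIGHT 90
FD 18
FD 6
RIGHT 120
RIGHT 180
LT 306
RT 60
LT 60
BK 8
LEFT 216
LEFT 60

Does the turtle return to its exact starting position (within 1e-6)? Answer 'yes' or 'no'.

Executing turtle program step by step:
Start: pos=(0,0), heading=0, pen down
LT 180: heading 0 -> 180
RT 90: heading 180 -> 90
FD 18: (0,0) -> (0,18) [heading=90, draw]
FD 6: (0,18) -> (0,24) [heading=90, draw]
RT 120: heading 90 -> 330
RT 180: heading 330 -> 150
LT 306: heading 150 -> 96
RT 60: heading 96 -> 36
LT 60: heading 36 -> 96
BK 8: (0,24) -> (0.836,16.044) [heading=96, draw]
LT 216: heading 96 -> 312
LT 60: heading 312 -> 12
Final: pos=(0.836,16.044), heading=12, 3 segment(s) drawn

Start position: (0, 0)
Final position: (0.836, 16.044)
Distance = 16.066; >= 1e-6 -> NOT closed

Answer: no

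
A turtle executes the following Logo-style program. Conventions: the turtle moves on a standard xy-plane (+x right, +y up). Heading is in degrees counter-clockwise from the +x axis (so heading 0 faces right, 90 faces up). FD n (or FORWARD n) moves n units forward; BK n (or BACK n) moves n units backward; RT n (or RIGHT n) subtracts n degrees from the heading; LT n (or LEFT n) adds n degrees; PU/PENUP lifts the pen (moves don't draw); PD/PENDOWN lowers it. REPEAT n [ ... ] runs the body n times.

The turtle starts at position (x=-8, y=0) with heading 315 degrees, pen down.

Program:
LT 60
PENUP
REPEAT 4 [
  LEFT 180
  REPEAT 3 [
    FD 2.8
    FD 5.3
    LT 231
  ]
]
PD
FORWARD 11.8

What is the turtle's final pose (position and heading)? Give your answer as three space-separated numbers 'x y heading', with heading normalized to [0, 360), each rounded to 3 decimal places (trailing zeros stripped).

Answer: -7.867 -13.357 267

Derivation:
Executing turtle program step by step:
Start: pos=(-8,0), heading=315, pen down
LT 60: heading 315 -> 15
PU: pen up
REPEAT 4 [
  -- iteration 1/4 --
  LT 180: heading 15 -> 195
  REPEAT 3 [
    -- iteration 1/3 --
    FD 2.8: (-8,0) -> (-10.705,-0.725) [heading=195, move]
    FD 5.3: (-10.705,-0.725) -> (-15.824,-2.096) [heading=195, move]
    LT 231: heading 195 -> 66
    -- iteration 2/3 --
    FD 2.8: (-15.824,-2.096) -> (-14.685,0.461) [heading=66, move]
    FD 5.3: (-14.685,0.461) -> (-12.529,5.303) [heading=66, move]
    LT 231: heading 66 -> 297
    -- iteration 3/3 --
    FD 2.8: (-12.529,5.303) -> (-11.258,2.808) [heading=297, move]
    FD 5.3: (-11.258,2.808) -> (-8.852,-1.914) [heading=297, move]
    LT 231: heading 297 -> 168
  ]
  -- iteration 2/4 --
  LT 180: heading 168 -> 348
  REPEAT 3 [
    -- iteration 1/3 --
    FD 2.8: (-8.852,-1.914) -> (-6.113,-2.496) [heading=348, move]
    FD 5.3: (-6.113,-2.496) -> (-0.929,-3.598) [heading=348, move]
    LT 231: heading 348 -> 219
    -- iteration 2/3 --
    FD 2.8: (-0.929,-3.598) -> (-3.105,-5.36) [heading=219, move]
    FD 5.3: (-3.105,-5.36) -> (-7.224,-8.695) [heading=219, move]
    LT 231: heading 219 -> 90
    -- iteration 3/3 --
    FD 2.8: (-7.224,-8.695) -> (-7.224,-5.895) [heading=90, move]
    FD 5.3: (-7.224,-5.895) -> (-7.224,-0.595) [heading=90, move]
    LT 231: heading 90 -> 321
  ]
  -- iteration 3/4 --
  LT 180: heading 321 -> 141
  REPEAT 3 [
    -- iteration 1/3 --
    FD 2.8: (-7.224,-0.595) -> (-9.4,1.167) [heading=141, move]
    FD 5.3: (-9.4,1.167) -> (-13.519,4.502) [heading=141, move]
    LT 231: heading 141 -> 12
    -- iteration 2/3 --
    FD 2.8: (-13.519,4.502) -> (-10.78,5.084) [heading=12, move]
    FD 5.3: (-10.78,5.084) -> (-5.596,6.186) [heading=12, move]
    LT 231: heading 12 -> 243
    -- iteration 3/3 --
    FD 2.8: (-5.596,6.186) -> (-6.867,3.691) [heading=243, move]
    FD 5.3: (-6.867,3.691) -> (-9.273,-1.031) [heading=243, move]
    LT 231: heading 243 -> 114
  ]
  -- iteration 4/4 --
  LT 180: heading 114 -> 294
  REPEAT 3 [
    -- iteration 1/3 --
    FD 2.8: (-9.273,-1.031) -> (-8.134,-3.589) [heading=294, move]
    FD 5.3: (-8.134,-3.589) -> (-5.979,-8.431) [heading=294, move]
    LT 231: heading 294 -> 165
    -- iteration 2/3 --
    FD 2.8: (-5.979,-8.431) -> (-8.683,-7.706) [heading=165, move]
    FD 5.3: (-8.683,-7.706) -> (-13.803,-6.334) [heading=165, move]
    LT 231: heading 165 -> 36
    -- iteration 3/3 --
    FD 2.8: (-13.803,-6.334) -> (-11.537,-4.689) [heading=36, move]
    FD 5.3: (-11.537,-4.689) -> (-7.25,-1.573) [heading=36, move]
    LT 231: heading 36 -> 267
  ]
]
PD: pen down
FD 11.8: (-7.25,-1.573) -> (-7.867,-13.357) [heading=267, draw]
Final: pos=(-7.867,-13.357), heading=267, 1 segment(s) drawn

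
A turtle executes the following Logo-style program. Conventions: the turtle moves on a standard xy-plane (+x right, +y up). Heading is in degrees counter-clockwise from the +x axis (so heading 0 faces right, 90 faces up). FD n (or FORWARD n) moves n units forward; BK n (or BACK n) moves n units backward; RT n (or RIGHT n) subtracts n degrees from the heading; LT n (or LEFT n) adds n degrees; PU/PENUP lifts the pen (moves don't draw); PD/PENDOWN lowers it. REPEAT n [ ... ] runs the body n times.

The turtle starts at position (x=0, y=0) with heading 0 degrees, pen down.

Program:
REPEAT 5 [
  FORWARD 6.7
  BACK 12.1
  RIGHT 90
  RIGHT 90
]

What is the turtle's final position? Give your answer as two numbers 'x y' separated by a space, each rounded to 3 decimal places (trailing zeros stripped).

Answer: -5.4 0

Derivation:
Executing turtle program step by step:
Start: pos=(0,0), heading=0, pen down
REPEAT 5 [
  -- iteration 1/5 --
  FD 6.7: (0,0) -> (6.7,0) [heading=0, draw]
  BK 12.1: (6.7,0) -> (-5.4,0) [heading=0, draw]
  RT 90: heading 0 -> 270
  RT 90: heading 270 -> 180
  -- iteration 2/5 --
  FD 6.7: (-5.4,0) -> (-12.1,0) [heading=180, draw]
  BK 12.1: (-12.1,0) -> (0,0) [heading=180, draw]
  RT 90: heading 180 -> 90
  RT 90: heading 90 -> 0
  -- iteration 3/5 --
  FD 6.7: (0,0) -> (6.7,0) [heading=0, draw]
  BK 12.1: (6.7,0) -> (-5.4,0) [heading=0, draw]
  RT 90: heading 0 -> 270
  RT 90: heading 270 -> 180
  -- iteration 4/5 --
  FD 6.7: (-5.4,0) -> (-12.1,0) [heading=180, draw]
  BK 12.1: (-12.1,0) -> (0,0) [heading=180, draw]
  RT 90: heading 180 -> 90
  RT 90: heading 90 -> 0
  -- iteration 5/5 --
  FD 6.7: (0,0) -> (6.7,0) [heading=0, draw]
  BK 12.1: (6.7,0) -> (-5.4,0) [heading=0, draw]
  RT 90: heading 0 -> 270
  RT 90: heading 270 -> 180
]
Final: pos=(-5.4,0), heading=180, 10 segment(s) drawn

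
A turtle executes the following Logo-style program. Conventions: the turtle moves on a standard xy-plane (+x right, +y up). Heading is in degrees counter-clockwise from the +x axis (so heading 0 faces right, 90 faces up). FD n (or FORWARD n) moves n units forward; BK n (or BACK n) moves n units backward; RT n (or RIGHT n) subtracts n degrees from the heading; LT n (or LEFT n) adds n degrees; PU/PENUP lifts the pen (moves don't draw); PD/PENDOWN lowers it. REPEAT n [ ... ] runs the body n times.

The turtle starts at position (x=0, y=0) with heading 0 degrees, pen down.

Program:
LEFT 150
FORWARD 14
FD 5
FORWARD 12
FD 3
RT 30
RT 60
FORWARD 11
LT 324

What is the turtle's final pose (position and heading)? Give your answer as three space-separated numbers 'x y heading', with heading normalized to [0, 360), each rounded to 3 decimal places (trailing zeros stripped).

Executing turtle program step by step:
Start: pos=(0,0), heading=0, pen down
LT 150: heading 0 -> 150
FD 14: (0,0) -> (-12.124,7) [heading=150, draw]
FD 5: (-12.124,7) -> (-16.454,9.5) [heading=150, draw]
FD 12: (-16.454,9.5) -> (-26.847,15.5) [heading=150, draw]
FD 3: (-26.847,15.5) -> (-29.445,17) [heading=150, draw]
RT 30: heading 150 -> 120
RT 60: heading 120 -> 60
FD 11: (-29.445,17) -> (-23.945,26.526) [heading=60, draw]
LT 324: heading 60 -> 24
Final: pos=(-23.945,26.526), heading=24, 5 segment(s) drawn

Answer: -23.945 26.526 24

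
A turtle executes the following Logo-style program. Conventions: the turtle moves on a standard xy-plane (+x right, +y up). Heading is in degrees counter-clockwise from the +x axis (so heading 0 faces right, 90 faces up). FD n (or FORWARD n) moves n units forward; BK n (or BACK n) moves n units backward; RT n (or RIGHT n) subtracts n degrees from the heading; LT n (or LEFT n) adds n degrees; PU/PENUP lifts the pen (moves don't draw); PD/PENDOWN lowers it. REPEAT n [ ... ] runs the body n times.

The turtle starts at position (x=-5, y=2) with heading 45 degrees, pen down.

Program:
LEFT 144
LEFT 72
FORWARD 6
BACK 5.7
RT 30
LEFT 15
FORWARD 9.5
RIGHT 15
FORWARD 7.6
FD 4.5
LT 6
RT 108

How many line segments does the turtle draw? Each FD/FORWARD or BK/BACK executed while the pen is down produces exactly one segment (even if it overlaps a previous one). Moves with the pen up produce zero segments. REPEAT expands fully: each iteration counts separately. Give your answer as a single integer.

Executing turtle program step by step:
Start: pos=(-5,2), heading=45, pen down
LT 144: heading 45 -> 189
LT 72: heading 189 -> 261
FD 6: (-5,2) -> (-5.939,-3.926) [heading=261, draw]
BK 5.7: (-5.939,-3.926) -> (-5.047,1.704) [heading=261, draw]
RT 30: heading 261 -> 231
LT 15: heading 231 -> 246
FD 9.5: (-5.047,1.704) -> (-8.911,-6.975) [heading=246, draw]
RT 15: heading 246 -> 231
FD 7.6: (-8.911,-6.975) -> (-13.694,-12.881) [heading=231, draw]
FD 4.5: (-13.694,-12.881) -> (-16.526,-16.378) [heading=231, draw]
LT 6: heading 231 -> 237
RT 108: heading 237 -> 129
Final: pos=(-16.526,-16.378), heading=129, 5 segment(s) drawn
Segments drawn: 5

Answer: 5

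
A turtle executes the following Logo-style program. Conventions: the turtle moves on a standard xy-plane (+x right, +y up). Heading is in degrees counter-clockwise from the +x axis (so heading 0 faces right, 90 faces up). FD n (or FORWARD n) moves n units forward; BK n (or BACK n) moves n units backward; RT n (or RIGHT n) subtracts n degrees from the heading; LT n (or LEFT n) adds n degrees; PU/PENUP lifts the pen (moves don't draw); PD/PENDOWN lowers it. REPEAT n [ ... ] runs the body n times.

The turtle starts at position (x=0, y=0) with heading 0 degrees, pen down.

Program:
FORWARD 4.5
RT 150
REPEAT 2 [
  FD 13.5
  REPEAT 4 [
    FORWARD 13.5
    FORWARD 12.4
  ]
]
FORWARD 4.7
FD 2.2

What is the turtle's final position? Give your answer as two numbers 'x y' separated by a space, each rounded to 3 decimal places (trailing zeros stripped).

Answer: -204.299 -120.55

Derivation:
Executing turtle program step by step:
Start: pos=(0,0), heading=0, pen down
FD 4.5: (0,0) -> (4.5,0) [heading=0, draw]
RT 150: heading 0 -> 210
REPEAT 2 [
  -- iteration 1/2 --
  FD 13.5: (4.5,0) -> (-7.191,-6.75) [heading=210, draw]
  REPEAT 4 [
    -- iteration 1/4 --
    FD 13.5: (-7.191,-6.75) -> (-18.883,-13.5) [heading=210, draw]
    FD 12.4: (-18.883,-13.5) -> (-29.621,-19.7) [heading=210, draw]
    -- iteration 2/4 --
    FD 13.5: (-29.621,-19.7) -> (-41.313,-26.45) [heading=210, draw]
    FD 12.4: (-41.313,-26.45) -> (-52.051,-32.65) [heading=210, draw]
    -- iteration 3/4 --
    FD 13.5: (-52.051,-32.65) -> (-63.743,-39.4) [heading=210, draw]
    FD 12.4: (-63.743,-39.4) -> (-74.482,-45.6) [heading=210, draw]
    -- iteration 4/4 --
    FD 13.5: (-74.482,-45.6) -> (-86.173,-52.35) [heading=210, draw]
    FD 12.4: (-86.173,-52.35) -> (-96.912,-58.55) [heading=210, draw]
  ]
  -- iteration 2/2 --
  FD 13.5: (-96.912,-58.55) -> (-108.603,-65.3) [heading=210, draw]
  REPEAT 4 [
    -- iteration 1/4 --
    FD 13.5: (-108.603,-65.3) -> (-120.294,-72.05) [heading=210, draw]
    FD 12.4: (-120.294,-72.05) -> (-131.033,-78.25) [heading=210, draw]
    -- iteration 2/4 --
    FD 13.5: (-131.033,-78.25) -> (-142.724,-85) [heading=210, draw]
    FD 12.4: (-142.724,-85) -> (-153.463,-91.2) [heading=210, draw]
    -- iteration 3/4 --
    FD 13.5: (-153.463,-91.2) -> (-165.154,-97.95) [heading=210, draw]
    FD 12.4: (-165.154,-97.95) -> (-175.893,-104.15) [heading=210, draw]
    -- iteration 4/4 --
    FD 13.5: (-175.893,-104.15) -> (-187.584,-110.9) [heading=210, draw]
    FD 12.4: (-187.584,-110.9) -> (-198.323,-117.1) [heading=210, draw]
  ]
]
FD 4.7: (-198.323,-117.1) -> (-202.393,-119.45) [heading=210, draw]
FD 2.2: (-202.393,-119.45) -> (-204.299,-120.55) [heading=210, draw]
Final: pos=(-204.299,-120.55), heading=210, 21 segment(s) drawn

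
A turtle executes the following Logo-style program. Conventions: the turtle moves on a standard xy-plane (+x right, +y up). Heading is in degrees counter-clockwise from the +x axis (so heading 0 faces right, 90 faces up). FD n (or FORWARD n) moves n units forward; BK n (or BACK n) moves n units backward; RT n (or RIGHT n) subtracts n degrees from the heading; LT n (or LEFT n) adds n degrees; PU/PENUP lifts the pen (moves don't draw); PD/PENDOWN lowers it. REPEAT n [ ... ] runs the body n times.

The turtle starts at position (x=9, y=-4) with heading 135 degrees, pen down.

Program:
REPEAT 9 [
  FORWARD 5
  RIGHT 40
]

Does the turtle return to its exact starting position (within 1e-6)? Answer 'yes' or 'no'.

Executing turtle program step by step:
Start: pos=(9,-4), heading=135, pen down
REPEAT 9 [
  -- iteration 1/9 --
  FD 5: (9,-4) -> (5.464,-0.464) [heading=135, draw]
  RT 40: heading 135 -> 95
  -- iteration 2/9 --
  FD 5: (5.464,-0.464) -> (5.029,4.517) [heading=95, draw]
  RT 40: heading 95 -> 55
  -- iteration 3/9 --
  FD 5: (5.029,4.517) -> (7.897,8.612) [heading=55, draw]
  RT 40: heading 55 -> 15
  -- iteration 4/9 --
  FD 5: (7.897,8.612) -> (12.726,9.906) [heading=15, draw]
  RT 40: heading 15 -> 335
  -- iteration 5/9 --
  FD 5: (12.726,9.906) -> (17.258,7.793) [heading=335, draw]
  RT 40: heading 335 -> 295
  -- iteration 6/9 --
  FD 5: (17.258,7.793) -> (19.371,3.262) [heading=295, draw]
  RT 40: heading 295 -> 255
  -- iteration 7/9 --
  FD 5: (19.371,3.262) -> (18.077,-1.568) [heading=255, draw]
  RT 40: heading 255 -> 215
  -- iteration 8/9 --
  FD 5: (18.077,-1.568) -> (13.981,-4.436) [heading=215, draw]
  RT 40: heading 215 -> 175
  -- iteration 9/9 --
  FD 5: (13.981,-4.436) -> (9,-4) [heading=175, draw]
  RT 40: heading 175 -> 135
]
Final: pos=(9,-4), heading=135, 9 segment(s) drawn

Start position: (9, -4)
Final position: (9, -4)
Distance = 0; < 1e-6 -> CLOSED

Answer: yes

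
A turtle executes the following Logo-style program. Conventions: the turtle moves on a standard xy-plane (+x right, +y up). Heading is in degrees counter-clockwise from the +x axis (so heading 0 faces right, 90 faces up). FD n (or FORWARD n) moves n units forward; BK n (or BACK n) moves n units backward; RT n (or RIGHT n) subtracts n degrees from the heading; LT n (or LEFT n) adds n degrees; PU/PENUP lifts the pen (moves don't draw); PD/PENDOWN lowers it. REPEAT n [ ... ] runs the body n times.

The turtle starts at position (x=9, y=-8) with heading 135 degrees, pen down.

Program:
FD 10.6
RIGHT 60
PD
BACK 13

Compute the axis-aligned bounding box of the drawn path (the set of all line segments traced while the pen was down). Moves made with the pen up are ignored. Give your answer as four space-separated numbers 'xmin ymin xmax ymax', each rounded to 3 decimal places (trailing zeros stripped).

Executing turtle program step by step:
Start: pos=(9,-8), heading=135, pen down
FD 10.6: (9,-8) -> (1.505,-0.505) [heading=135, draw]
RT 60: heading 135 -> 75
PD: pen down
BK 13: (1.505,-0.505) -> (-1.86,-13.062) [heading=75, draw]
Final: pos=(-1.86,-13.062), heading=75, 2 segment(s) drawn

Segment endpoints: x in {-1.86, 1.505, 9}, y in {-13.062, -8, -0.505}
xmin=-1.86, ymin=-13.062, xmax=9, ymax=-0.505

Answer: -1.86 -13.062 9 -0.505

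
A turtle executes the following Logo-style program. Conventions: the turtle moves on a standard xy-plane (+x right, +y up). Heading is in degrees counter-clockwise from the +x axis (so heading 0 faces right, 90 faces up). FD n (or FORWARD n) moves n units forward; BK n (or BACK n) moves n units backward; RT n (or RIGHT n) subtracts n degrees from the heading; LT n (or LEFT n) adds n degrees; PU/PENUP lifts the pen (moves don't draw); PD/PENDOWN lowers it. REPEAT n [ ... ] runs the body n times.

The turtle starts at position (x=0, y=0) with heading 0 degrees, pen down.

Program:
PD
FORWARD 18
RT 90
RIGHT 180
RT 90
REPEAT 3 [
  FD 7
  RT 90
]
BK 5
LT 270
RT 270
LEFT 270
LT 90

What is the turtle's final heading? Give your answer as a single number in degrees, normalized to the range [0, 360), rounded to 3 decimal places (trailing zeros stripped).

Answer: 90

Derivation:
Executing turtle program step by step:
Start: pos=(0,0), heading=0, pen down
PD: pen down
FD 18: (0,0) -> (18,0) [heading=0, draw]
RT 90: heading 0 -> 270
RT 180: heading 270 -> 90
RT 90: heading 90 -> 0
REPEAT 3 [
  -- iteration 1/3 --
  FD 7: (18,0) -> (25,0) [heading=0, draw]
  RT 90: heading 0 -> 270
  -- iteration 2/3 --
  FD 7: (25,0) -> (25,-7) [heading=270, draw]
  RT 90: heading 270 -> 180
  -- iteration 3/3 --
  FD 7: (25,-7) -> (18,-7) [heading=180, draw]
  RT 90: heading 180 -> 90
]
BK 5: (18,-7) -> (18,-12) [heading=90, draw]
LT 270: heading 90 -> 0
RT 270: heading 0 -> 90
LT 270: heading 90 -> 0
LT 90: heading 0 -> 90
Final: pos=(18,-12), heading=90, 5 segment(s) drawn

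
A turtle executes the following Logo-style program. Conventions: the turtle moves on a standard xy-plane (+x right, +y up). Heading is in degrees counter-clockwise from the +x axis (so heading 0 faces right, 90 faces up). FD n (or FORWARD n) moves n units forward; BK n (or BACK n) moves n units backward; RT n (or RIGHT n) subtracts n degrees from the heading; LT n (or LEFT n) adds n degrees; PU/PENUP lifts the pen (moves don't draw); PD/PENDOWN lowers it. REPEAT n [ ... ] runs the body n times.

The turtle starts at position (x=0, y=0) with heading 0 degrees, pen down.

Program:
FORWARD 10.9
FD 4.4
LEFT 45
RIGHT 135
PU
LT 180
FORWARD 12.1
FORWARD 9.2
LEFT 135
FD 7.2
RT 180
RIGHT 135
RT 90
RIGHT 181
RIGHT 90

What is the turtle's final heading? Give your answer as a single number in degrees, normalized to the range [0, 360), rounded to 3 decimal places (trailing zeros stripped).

Executing turtle program step by step:
Start: pos=(0,0), heading=0, pen down
FD 10.9: (0,0) -> (10.9,0) [heading=0, draw]
FD 4.4: (10.9,0) -> (15.3,0) [heading=0, draw]
LT 45: heading 0 -> 45
RT 135: heading 45 -> 270
PU: pen up
LT 180: heading 270 -> 90
FD 12.1: (15.3,0) -> (15.3,12.1) [heading=90, move]
FD 9.2: (15.3,12.1) -> (15.3,21.3) [heading=90, move]
LT 135: heading 90 -> 225
FD 7.2: (15.3,21.3) -> (10.209,16.209) [heading=225, move]
RT 180: heading 225 -> 45
RT 135: heading 45 -> 270
RT 90: heading 270 -> 180
RT 181: heading 180 -> 359
RT 90: heading 359 -> 269
Final: pos=(10.209,16.209), heading=269, 2 segment(s) drawn

Answer: 269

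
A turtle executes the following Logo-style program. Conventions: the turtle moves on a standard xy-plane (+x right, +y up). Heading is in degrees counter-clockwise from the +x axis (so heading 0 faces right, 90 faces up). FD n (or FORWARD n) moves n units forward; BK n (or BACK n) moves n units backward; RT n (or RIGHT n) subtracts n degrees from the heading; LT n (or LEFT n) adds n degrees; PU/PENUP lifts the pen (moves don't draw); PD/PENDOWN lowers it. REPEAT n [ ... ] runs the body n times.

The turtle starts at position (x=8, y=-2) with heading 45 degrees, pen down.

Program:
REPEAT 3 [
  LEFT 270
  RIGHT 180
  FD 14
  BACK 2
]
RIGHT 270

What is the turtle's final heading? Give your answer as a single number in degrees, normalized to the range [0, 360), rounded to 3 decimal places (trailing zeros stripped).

Answer: 45

Derivation:
Executing turtle program step by step:
Start: pos=(8,-2), heading=45, pen down
REPEAT 3 [
  -- iteration 1/3 --
  LT 270: heading 45 -> 315
  RT 180: heading 315 -> 135
  FD 14: (8,-2) -> (-1.899,7.899) [heading=135, draw]
  BK 2: (-1.899,7.899) -> (-0.485,6.485) [heading=135, draw]
  -- iteration 2/3 --
  LT 270: heading 135 -> 45
  RT 180: heading 45 -> 225
  FD 14: (-0.485,6.485) -> (-10.385,-3.414) [heading=225, draw]
  BK 2: (-10.385,-3.414) -> (-8.971,-2) [heading=225, draw]
  -- iteration 3/3 --
  LT 270: heading 225 -> 135
  RT 180: heading 135 -> 315
  FD 14: (-8.971,-2) -> (0.929,-11.899) [heading=315, draw]
  BK 2: (0.929,-11.899) -> (-0.485,-10.485) [heading=315, draw]
]
RT 270: heading 315 -> 45
Final: pos=(-0.485,-10.485), heading=45, 6 segment(s) drawn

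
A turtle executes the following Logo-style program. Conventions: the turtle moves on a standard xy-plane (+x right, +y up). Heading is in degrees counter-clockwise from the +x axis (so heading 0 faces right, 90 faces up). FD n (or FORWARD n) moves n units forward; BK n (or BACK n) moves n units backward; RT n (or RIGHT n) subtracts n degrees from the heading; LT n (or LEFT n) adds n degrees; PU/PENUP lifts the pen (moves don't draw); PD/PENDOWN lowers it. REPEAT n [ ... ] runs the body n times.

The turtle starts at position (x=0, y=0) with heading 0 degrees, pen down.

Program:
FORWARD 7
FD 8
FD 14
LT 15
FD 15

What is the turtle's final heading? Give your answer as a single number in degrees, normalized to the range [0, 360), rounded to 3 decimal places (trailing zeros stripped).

Executing turtle program step by step:
Start: pos=(0,0), heading=0, pen down
FD 7: (0,0) -> (7,0) [heading=0, draw]
FD 8: (7,0) -> (15,0) [heading=0, draw]
FD 14: (15,0) -> (29,0) [heading=0, draw]
LT 15: heading 0 -> 15
FD 15: (29,0) -> (43.489,3.882) [heading=15, draw]
Final: pos=(43.489,3.882), heading=15, 4 segment(s) drawn

Answer: 15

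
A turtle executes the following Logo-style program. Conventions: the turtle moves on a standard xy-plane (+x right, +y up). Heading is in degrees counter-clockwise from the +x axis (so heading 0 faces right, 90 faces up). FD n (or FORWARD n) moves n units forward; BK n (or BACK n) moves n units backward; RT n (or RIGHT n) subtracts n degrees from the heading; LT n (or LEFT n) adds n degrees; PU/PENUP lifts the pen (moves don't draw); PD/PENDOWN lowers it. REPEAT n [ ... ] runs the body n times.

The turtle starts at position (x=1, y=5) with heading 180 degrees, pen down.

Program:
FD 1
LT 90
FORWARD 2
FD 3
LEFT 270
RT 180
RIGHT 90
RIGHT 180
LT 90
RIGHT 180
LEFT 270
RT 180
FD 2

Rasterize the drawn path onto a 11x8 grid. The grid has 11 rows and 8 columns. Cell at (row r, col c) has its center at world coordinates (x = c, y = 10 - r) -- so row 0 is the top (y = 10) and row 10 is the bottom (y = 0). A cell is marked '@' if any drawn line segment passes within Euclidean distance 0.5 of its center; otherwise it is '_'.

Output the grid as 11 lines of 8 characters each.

Segment 0: (1,5) -> (0,5)
Segment 1: (0,5) -> (-0,3)
Segment 2: (-0,3) -> (-0,0)
Segment 3: (-0,0) -> (-0,2)

Answer: ________
________
________
________
________
@@______
@_______
@_______
@_______
@_______
@_______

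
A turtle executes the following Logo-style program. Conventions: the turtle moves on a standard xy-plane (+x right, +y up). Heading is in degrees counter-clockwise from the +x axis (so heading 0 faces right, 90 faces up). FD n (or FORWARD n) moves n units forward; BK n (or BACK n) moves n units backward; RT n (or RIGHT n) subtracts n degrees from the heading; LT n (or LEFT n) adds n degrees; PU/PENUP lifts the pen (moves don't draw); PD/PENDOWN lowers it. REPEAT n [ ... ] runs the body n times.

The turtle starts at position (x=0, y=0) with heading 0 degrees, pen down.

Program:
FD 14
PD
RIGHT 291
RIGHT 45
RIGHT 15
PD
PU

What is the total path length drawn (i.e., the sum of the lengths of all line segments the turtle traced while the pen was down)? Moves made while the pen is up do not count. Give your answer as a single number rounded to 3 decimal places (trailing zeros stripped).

Executing turtle program step by step:
Start: pos=(0,0), heading=0, pen down
FD 14: (0,0) -> (14,0) [heading=0, draw]
PD: pen down
RT 291: heading 0 -> 69
RT 45: heading 69 -> 24
RT 15: heading 24 -> 9
PD: pen down
PU: pen up
Final: pos=(14,0), heading=9, 1 segment(s) drawn

Segment lengths:
  seg 1: (0,0) -> (14,0), length = 14
Total = 14

Answer: 14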